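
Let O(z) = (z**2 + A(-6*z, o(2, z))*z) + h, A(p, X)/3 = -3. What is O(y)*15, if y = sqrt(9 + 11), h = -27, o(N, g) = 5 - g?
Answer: -105 - 270*sqrt(5) ≈ -708.74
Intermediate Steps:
A(p, X) = -9 (A(p, X) = 3*(-3) = -9)
y = 2*sqrt(5) (y = sqrt(20) = 2*sqrt(5) ≈ 4.4721)
O(z) = -27 + z**2 - 9*z (O(z) = (z**2 - 9*z) - 27 = -27 + z**2 - 9*z)
O(y)*15 = (-27 + (2*sqrt(5))**2 - 18*sqrt(5))*15 = (-27 + 20 - 18*sqrt(5))*15 = (-7 - 18*sqrt(5))*15 = -105 - 270*sqrt(5)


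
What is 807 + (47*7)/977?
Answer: 788768/977 ≈ 807.34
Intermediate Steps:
807 + (47*7)/977 = 807 + 329*(1/977) = 807 + 329/977 = 788768/977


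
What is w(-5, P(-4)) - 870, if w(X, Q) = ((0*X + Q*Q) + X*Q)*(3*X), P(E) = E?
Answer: -1410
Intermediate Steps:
w(X, Q) = 3*X*(Q**2 + Q*X) (w(X, Q) = ((0 + Q**2) + Q*X)*(3*X) = (Q**2 + Q*X)*(3*X) = 3*X*(Q**2 + Q*X))
w(-5, P(-4)) - 870 = 3*(-4)*(-5)*(-4 - 5) - 870 = 3*(-4)*(-5)*(-9) - 870 = -540 - 870 = -1410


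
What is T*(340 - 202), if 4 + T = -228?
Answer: -32016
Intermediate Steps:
T = -232 (T = -4 - 228 = -232)
T*(340 - 202) = -232*(340 - 202) = -232*138 = -32016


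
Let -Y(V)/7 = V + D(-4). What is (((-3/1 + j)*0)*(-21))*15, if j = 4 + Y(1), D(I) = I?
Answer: 0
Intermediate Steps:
Y(V) = 28 - 7*V (Y(V) = -7*(V - 4) = -7*(-4 + V) = 28 - 7*V)
j = 25 (j = 4 + (28 - 7*1) = 4 + (28 - 7) = 4 + 21 = 25)
(((-3/1 + j)*0)*(-21))*15 = (((-3/1 + 25)*0)*(-21))*15 = (((-3*1 + 25)*0)*(-21))*15 = (((-3 + 25)*0)*(-21))*15 = ((22*0)*(-21))*15 = (0*(-21))*15 = 0*15 = 0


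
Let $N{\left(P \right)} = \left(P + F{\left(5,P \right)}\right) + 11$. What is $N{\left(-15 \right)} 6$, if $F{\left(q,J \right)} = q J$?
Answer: $-474$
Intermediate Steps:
$F{\left(q,J \right)} = J q$
$N{\left(P \right)} = 11 + 6 P$ ($N{\left(P \right)} = \left(P + P 5\right) + 11 = \left(P + 5 P\right) + 11 = 6 P + 11 = 11 + 6 P$)
$N{\left(-15 \right)} 6 = \left(11 + 6 \left(-15\right)\right) 6 = \left(11 - 90\right) 6 = \left(-79\right) 6 = -474$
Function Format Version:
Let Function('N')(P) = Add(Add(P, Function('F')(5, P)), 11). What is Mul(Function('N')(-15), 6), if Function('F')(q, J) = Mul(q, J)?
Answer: -474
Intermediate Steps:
Function('F')(q, J) = Mul(J, q)
Function('N')(P) = Add(11, Mul(6, P)) (Function('N')(P) = Add(Add(P, Mul(P, 5)), 11) = Add(Add(P, Mul(5, P)), 11) = Add(Mul(6, P), 11) = Add(11, Mul(6, P)))
Mul(Function('N')(-15), 6) = Mul(Add(11, Mul(6, -15)), 6) = Mul(Add(11, -90), 6) = Mul(-79, 6) = -474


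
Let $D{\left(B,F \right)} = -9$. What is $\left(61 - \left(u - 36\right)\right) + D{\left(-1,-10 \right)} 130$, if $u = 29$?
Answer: $-1102$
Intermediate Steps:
$\left(61 - \left(u - 36\right)\right) + D{\left(-1,-10 \right)} 130 = \left(61 - \left(29 - 36\right)\right) - 1170 = \left(61 - -7\right) - 1170 = \left(61 + 7\right) - 1170 = 68 - 1170 = -1102$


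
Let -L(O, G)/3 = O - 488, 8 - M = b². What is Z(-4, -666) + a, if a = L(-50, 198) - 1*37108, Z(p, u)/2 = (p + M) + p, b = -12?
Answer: -35782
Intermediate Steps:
M = -136 (M = 8 - 1*(-12)² = 8 - 1*144 = 8 - 144 = -136)
L(O, G) = 1464 - 3*O (L(O, G) = -3*(O - 488) = -3*(-488 + O) = 1464 - 3*O)
Z(p, u) = -272 + 4*p (Z(p, u) = 2*((p - 136) + p) = 2*((-136 + p) + p) = 2*(-136 + 2*p) = -272 + 4*p)
a = -35494 (a = (1464 - 3*(-50)) - 1*37108 = (1464 + 150) - 37108 = 1614 - 37108 = -35494)
Z(-4, -666) + a = (-272 + 4*(-4)) - 35494 = (-272 - 16) - 35494 = -288 - 35494 = -35782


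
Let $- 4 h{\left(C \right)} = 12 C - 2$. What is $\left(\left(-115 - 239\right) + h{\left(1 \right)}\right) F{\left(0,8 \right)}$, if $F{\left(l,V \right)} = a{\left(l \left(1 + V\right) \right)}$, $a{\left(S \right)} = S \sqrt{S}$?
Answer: $0$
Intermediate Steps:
$a{\left(S \right)} = S^{\frac{3}{2}}$
$h{\left(C \right)} = \frac{1}{2} - 3 C$ ($h{\left(C \right)} = - \frac{12 C - 2}{4} = - \frac{-2 + 12 C}{4} = \frac{1}{2} - 3 C$)
$F{\left(l,V \right)} = \left(l \left(1 + V\right)\right)^{\frac{3}{2}}$
$\left(\left(-115 - 239\right) + h{\left(1 \right)}\right) F{\left(0,8 \right)} = \left(\left(-115 - 239\right) + \left(\frac{1}{2} - 3\right)\right) \left(0 \left(1 + 8\right)\right)^{\frac{3}{2}} = \left(\left(-115 - 239\right) + \left(\frac{1}{2} - 3\right)\right) \left(0 \cdot 9\right)^{\frac{3}{2}} = \left(-354 - \frac{5}{2}\right) 0^{\frac{3}{2}} = \left(- \frac{713}{2}\right) 0 = 0$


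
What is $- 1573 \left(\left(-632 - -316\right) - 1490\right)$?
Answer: $2840838$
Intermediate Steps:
$- 1573 \left(\left(-632 - -316\right) - 1490\right) = - 1573 \left(\left(-632 + 316\right) - 1490\right) = - 1573 \left(-316 - 1490\right) = \left(-1573\right) \left(-1806\right) = 2840838$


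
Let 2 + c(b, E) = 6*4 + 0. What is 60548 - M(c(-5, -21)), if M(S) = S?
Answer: 60526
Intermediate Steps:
c(b, E) = 22 (c(b, E) = -2 + (6*4 + 0) = -2 + (24 + 0) = -2 + 24 = 22)
60548 - M(c(-5, -21)) = 60548 - 1*22 = 60548 - 22 = 60526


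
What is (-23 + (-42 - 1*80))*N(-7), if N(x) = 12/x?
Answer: 1740/7 ≈ 248.57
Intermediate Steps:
(-23 + (-42 - 1*80))*N(-7) = (-23 + (-42 - 1*80))*(12/(-7)) = (-23 + (-42 - 80))*(12*(-⅐)) = (-23 - 122)*(-12/7) = -145*(-12/7) = 1740/7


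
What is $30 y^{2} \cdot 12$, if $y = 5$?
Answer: $9000$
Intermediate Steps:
$30 y^{2} \cdot 12 = 30 \cdot 5^{2} \cdot 12 = 30 \cdot 25 \cdot 12 = 750 \cdot 12 = 9000$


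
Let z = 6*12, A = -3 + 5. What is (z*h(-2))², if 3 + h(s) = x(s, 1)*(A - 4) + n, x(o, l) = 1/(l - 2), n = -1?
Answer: 20736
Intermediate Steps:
A = 2
x(o, l) = 1/(-2 + l)
h(s) = -2 (h(s) = -3 + ((2 - 4)/(-2 + 1) - 1) = -3 + (-2/(-1) - 1) = -3 + (-1*(-2) - 1) = -3 + (2 - 1) = -3 + 1 = -2)
z = 72
(z*h(-2))² = (72*(-2))² = (-144)² = 20736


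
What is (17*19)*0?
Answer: 0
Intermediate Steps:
(17*19)*0 = 323*0 = 0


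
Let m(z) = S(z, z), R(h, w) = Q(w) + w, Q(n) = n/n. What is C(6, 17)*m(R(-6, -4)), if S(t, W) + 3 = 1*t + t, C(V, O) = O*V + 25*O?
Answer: -4743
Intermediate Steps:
C(V, O) = 25*O + O*V
Q(n) = 1
R(h, w) = 1 + w
S(t, W) = -3 + 2*t (S(t, W) = -3 + (1*t + t) = -3 + (t + t) = -3 + 2*t)
m(z) = -3 + 2*z
C(6, 17)*m(R(-6, -4)) = (17*(25 + 6))*(-3 + 2*(1 - 4)) = (17*31)*(-3 + 2*(-3)) = 527*(-3 - 6) = 527*(-9) = -4743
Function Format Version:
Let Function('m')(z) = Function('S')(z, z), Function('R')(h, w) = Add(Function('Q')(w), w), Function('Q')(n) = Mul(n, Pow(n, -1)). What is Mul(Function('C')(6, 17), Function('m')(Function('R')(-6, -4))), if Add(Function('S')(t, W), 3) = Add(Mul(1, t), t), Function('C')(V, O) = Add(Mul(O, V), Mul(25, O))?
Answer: -4743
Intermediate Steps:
Function('C')(V, O) = Add(Mul(25, O), Mul(O, V))
Function('Q')(n) = 1
Function('R')(h, w) = Add(1, w)
Function('S')(t, W) = Add(-3, Mul(2, t)) (Function('S')(t, W) = Add(-3, Add(Mul(1, t), t)) = Add(-3, Add(t, t)) = Add(-3, Mul(2, t)))
Function('m')(z) = Add(-3, Mul(2, z))
Mul(Function('C')(6, 17), Function('m')(Function('R')(-6, -4))) = Mul(Mul(17, Add(25, 6)), Add(-3, Mul(2, Add(1, -4)))) = Mul(Mul(17, 31), Add(-3, Mul(2, -3))) = Mul(527, Add(-3, -6)) = Mul(527, -9) = -4743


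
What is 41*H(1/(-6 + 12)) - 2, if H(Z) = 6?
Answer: 244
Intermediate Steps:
41*H(1/(-6 + 12)) - 2 = 41*6 - 2 = 246 - 2 = 244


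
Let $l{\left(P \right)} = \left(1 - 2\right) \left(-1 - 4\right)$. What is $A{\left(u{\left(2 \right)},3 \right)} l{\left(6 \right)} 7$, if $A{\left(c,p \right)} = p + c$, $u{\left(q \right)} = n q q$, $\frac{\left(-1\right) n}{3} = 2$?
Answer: $-735$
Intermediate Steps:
$n = -6$ ($n = \left(-3\right) 2 = -6$)
$l{\left(P \right)} = 5$ ($l{\left(P \right)} = \left(-1\right) \left(-5\right) = 5$)
$u{\left(q \right)} = - 6 q^{2}$ ($u{\left(q \right)} = - 6 q q = - 6 q^{2}$)
$A{\left(c,p \right)} = c + p$
$A{\left(u{\left(2 \right)},3 \right)} l{\left(6 \right)} 7 = \left(- 6 \cdot 2^{2} + 3\right) 5 \cdot 7 = \left(\left(-6\right) 4 + 3\right) 5 \cdot 7 = \left(-24 + 3\right) 5 \cdot 7 = \left(-21\right) 5 \cdot 7 = \left(-105\right) 7 = -735$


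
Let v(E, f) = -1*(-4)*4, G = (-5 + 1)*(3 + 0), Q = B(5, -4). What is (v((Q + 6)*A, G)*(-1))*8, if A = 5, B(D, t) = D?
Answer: -128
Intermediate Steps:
Q = 5
G = -12 (G = -4*3 = -12)
v(E, f) = 16 (v(E, f) = 4*4 = 16)
(v((Q + 6)*A, G)*(-1))*8 = (16*(-1))*8 = -16*8 = -128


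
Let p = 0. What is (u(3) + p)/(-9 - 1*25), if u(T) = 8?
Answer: -4/17 ≈ -0.23529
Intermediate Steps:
(u(3) + p)/(-9 - 1*25) = (8 + 0)/(-9 - 1*25) = 8/(-9 - 25) = 8/(-34) = -1/34*8 = -4/17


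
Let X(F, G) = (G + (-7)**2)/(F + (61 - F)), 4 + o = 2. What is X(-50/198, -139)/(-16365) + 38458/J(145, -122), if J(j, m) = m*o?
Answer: 20978851/133102 ≈ 157.61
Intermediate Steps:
o = -2 (o = -4 + 2 = -2)
X(F, G) = 49/61 + G/61 (X(F, G) = (G + 49)/61 = (49 + G)*(1/61) = 49/61 + G/61)
J(j, m) = -2*m (J(j, m) = m*(-2) = -2*m)
X(-50/198, -139)/(-16365) + 38458/J(145, -122) = (49/61 + (1/61)*(-139))/(-16365) + 38458/((-2*(-122))) = (49/61 - 139/61)*(-1/16365) + 38458/244 = -90/61*(-1/16365) + 38458*(1/244) = 6/66551 + 19229/122 = 20978851/133102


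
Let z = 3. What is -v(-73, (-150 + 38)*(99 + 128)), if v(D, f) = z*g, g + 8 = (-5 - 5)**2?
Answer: -276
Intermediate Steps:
g = 92 (g = -8 + (-5 - 5)**2 = -8 + (-10)**2 = -8 + 100 = 92)
v(D, f) = 276 (v(D, f) = 3*92 = 276)
-v(-73, (-150 + 38)*(99 + 128)) = -1*276 = -276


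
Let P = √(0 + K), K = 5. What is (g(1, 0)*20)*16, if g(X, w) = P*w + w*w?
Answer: 0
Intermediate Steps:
P = √5 (P = √(0 + 5) = √5 ≈ 2.2361)
g(X, w) = w² + w*√5 (g(X, w) = √5*w + w*w = w*√5 + w² = w² + w*√5)
(g(1, 0)*20)*16 = ((0*(0 + √5))*20)*16 = ((0*√5)*20)*16 = (0*20)*16 = 0*16 = 0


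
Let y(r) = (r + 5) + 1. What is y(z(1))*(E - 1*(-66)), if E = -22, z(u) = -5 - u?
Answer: 0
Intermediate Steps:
y(r) = 6 + r (y(r) = (5 + r) + 1 = 6 + r)
y(z(1))*(E - 1*(-66)) = (6 + (-5 - 1*1))*(-22 - 1*(-66)) = (6 + (-5 - 1))*(-22 + 66) = (6 - 6)*44 = 0*44 = 0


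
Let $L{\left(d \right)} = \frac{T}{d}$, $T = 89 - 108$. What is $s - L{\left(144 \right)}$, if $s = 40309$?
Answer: $\frac{5804515}{144} \approx 40309.0$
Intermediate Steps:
$T = -19$
$L{\left(d \right)} = - \frac{19}{d}$
$s - L{\left(144 \right)} = 40309 - - \frac{19}{144} = 40309 + \frac{19}{144} = \frac{5804515}{144}$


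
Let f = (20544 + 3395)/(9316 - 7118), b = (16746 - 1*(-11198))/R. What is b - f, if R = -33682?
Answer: -433867155/37016518 ≈ -11.721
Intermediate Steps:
b = -13972/16841 (b = (16746 - 1*(-11198))/(-33682) = (16746 + 11198)*(-1/33682) = 27944*(-1/33682) = -13972/16841 ≈ -0.82964)
f = 23939/2198 ≈ 10.891
b - f = -13972/16841 - 1*23939/2198 = -13972/16841 - 23939/2198 = -433867155/37016518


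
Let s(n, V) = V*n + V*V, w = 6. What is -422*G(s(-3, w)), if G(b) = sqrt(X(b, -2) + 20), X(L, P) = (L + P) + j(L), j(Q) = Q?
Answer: -1266*sqrt(6) ≈ -3101.1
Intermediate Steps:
s(n, V) = V**2 + V*n (s(n, V) = V*n + V**2 = V**2 + V*n)
X(L, P) = P + 2*L (X(L, P) = (L + P) + L = P + 2*L)
G(b) = sqrt(18 + 2*b) (G(b) = sqrt((-2 + 2*b) + 20) = sqrt(18 + 2*b))
-422*G(s(-3, w)) = -422*sqrt(18 + 2*(6*(6 - 3))) = -422*sqrt(18 + 2*(6*3)) = -422*sqrt(18 + 2*18) = -422*sqrt(18 + 36) = -1266*sqrt(6)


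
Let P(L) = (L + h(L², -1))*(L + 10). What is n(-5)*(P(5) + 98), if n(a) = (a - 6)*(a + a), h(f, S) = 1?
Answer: 20680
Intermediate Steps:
n(a) = 2*a*(-6 + a) (n(a) = (-6 + a)*(2*a) = 2*a*(-6 + a))
P(L) = (1 + L)*(10 + L) (P(L) = (L + 1)*(L + 10) = (1 + L)*(10 + L))
n(-5)*(P(5) + 98) = (2*(-5)*(-6 - 5))*((10 + 5² + 11*5) + 98) = (2*(-5)*(-11))*((10 + 25 + 55) + 98) = 110*(90 + 98) = 110*188 = 20680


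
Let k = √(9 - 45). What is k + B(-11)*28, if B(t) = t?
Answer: -308 + 6*I ≈ -308.0 + 6.0*I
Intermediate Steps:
k = 6*I (k = √(-36) = 6*I ≈ 6.0*I)
k + B(-11)*28 = 6*I - 11*28 = 6*I - 308 = -308 + 6*I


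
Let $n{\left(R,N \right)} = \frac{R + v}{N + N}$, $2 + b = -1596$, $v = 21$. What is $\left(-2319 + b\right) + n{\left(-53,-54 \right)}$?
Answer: $- \frac{105751}{27} \approx -3916.7$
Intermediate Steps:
$b = -1598$ ($b = -2 - 1596 = -1598$)
$n{\left(R,N \right)} = \frac{21 + R}{2 N}$ ($n{\left(R,N \right)} = \frac{R + 21}{N + N} = \frac{21 + R}{2 N}$)
$\left(-2319 + b\right) + n{\left(-53,-54 \right)} = \left(-2319 - 1598\right) + \frac{21 - 53}{2 \left(-54\right)} = -3917 + \frac{1}{2} \left(- \frac{1}{54}\right) \left(-32\right) = -3917 + \frac{8}{27} = - \frac{105751}{27}$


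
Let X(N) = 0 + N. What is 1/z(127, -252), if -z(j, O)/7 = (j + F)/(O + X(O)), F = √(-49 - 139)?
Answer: 1016/1813 - 16*I*√47/1813 ≈ 0.5604 - 0.060502*I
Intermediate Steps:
X(N) = N
F = 2*I*√47 (F = √(-188) = 2*I*√47 ≈ 13.711*I)
z(j, O) = -7*(j + 2*I*√47)/(2*O) (z(j, O) = -7*(j + 2*I*√47)/(O + O) = -7*(j + 2*I*√47)/(2*O))
1/z(127, -252) = 1/((7/2)*(-1*127 - 2*I*√47)/(-252)) = 1/((7/2)*(-1/252)*(-127 - 2*I*√47)) = 1/(127/72 + I*√47/36)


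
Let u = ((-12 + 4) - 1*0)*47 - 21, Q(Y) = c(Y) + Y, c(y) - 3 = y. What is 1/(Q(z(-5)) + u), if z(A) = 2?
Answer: -1/390 ≈ -0.0025641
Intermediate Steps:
c(y) = 3 + y
Q(Y) = 3 + 2*Y (Q(Y) = (3 + Y) + Y = 3 + 2*Y)
u = -397 (u = (-8 + 0)*47 - 21 = -8*47 - 21 = -376 - 21 = -397)
1/(Q(z(-5)) + u) = 1/((3 + 2*2) - 397) = 1/((3 + 4) - 397) = 1/(7 - 397) = 1/(-390) = -1/390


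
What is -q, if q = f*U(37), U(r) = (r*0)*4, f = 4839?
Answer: 0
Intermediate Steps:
U(r) = 0 (U(r) = 0*4 = 0)
q = 0 (q = 4839*0 = 0)
-q = -1*0 = 0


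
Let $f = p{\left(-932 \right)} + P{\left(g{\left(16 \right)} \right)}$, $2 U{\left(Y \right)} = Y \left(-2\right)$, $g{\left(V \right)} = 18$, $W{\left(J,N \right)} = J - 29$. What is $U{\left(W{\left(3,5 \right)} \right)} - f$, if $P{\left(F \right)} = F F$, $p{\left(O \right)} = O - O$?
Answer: $-298$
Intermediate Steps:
$p{\left(O \right)} = 0$
$W{\left(J,N \right)} = -29 + J$
$U{\left(Y \right)} = - Y$ ($U{\left(Y \right)} = \frac{Y \left(-2\right)}{2} = \frac{\left(-2\right) Y}{2} = - Y$)
$P{\left(F \right)} = F^{2}$
$f = 324$ ($f = 0 + 18^{2} = 0 + 324 = 324$)
$U{\left(W{\left(3,5 \right)} \right)} - f = - (-29 + 3) - 324 = \left(-1\right) \left(-26\right) - 324 = 26 - 324 = -298$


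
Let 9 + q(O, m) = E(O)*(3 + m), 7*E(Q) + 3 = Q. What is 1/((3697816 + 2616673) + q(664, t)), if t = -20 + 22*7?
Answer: 7/44291917 ≈ 1.5804e-7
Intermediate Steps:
t = 134 (t = -20 + 154 = 134)
E(Q) = -3/7 + Q/7
q(O, m) = -9 + (3 + m)*(-3/7 + O/7) (q(O, m) = -9 + (-3/7 + O/7)*(3 + m) = -9 + (3 + m)*(-3/7 + O/7))
1/((3697816 + 2616673) + q(664, t)) = 1/((3697816 + 2616673) + (-72/7 + (3/7)*664 + (⅐)*134*(-3 + 664))) = 1/(6314489 + (-72/7 + 1992/7 + (⅐)*134*661)) = 1/(6314489 + (-72/7 + 1992/7 + 88574/7)) = 1/(6314489 + 90494/7) = 1/(44291917/7) = 7/44291917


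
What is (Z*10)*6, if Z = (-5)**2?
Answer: 1500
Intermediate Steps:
Z = 25
(Z*10)*6 = (25*10)*6 = 250*6 = 1500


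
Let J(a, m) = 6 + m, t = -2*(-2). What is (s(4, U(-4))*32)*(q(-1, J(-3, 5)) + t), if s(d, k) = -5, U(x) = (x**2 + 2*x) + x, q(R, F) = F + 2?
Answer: -2720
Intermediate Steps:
t = 4
q(R, F) = 2 + F
U(x) = x**2 + 3*x
(s(4, U(-4))*32)*(q(-1, J(-3, 5)) + t) = (-5*32)*((2 + (6 + 5)) + 4) = -160*((2 + 11) + 4) = -160*(13 + 4) = -160*17 = -2720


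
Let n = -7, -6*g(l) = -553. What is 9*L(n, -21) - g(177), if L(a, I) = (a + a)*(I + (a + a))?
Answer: 25907/6 ≈ 4317.8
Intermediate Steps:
g(l) = 553/6 (g(l) = -1/6*(-553) = 553/6)
L(a, I) = 2*a*(I + 2*a) (L(a, I) = (2*a)*(I + 2*a) = 2*a*(I + 2*a))
9*L(n, -21) - g(177) = 9*(2*(-7)*(-21 + 2*(-7))) - 1*553/6 = 9*(2*(-7)*(-21 - 14)) - 553/6 = 9*(2*(-7)*(-35)) - 553/6 = 9*490 - 553/6 = 4410 - 553/6 = 25907/6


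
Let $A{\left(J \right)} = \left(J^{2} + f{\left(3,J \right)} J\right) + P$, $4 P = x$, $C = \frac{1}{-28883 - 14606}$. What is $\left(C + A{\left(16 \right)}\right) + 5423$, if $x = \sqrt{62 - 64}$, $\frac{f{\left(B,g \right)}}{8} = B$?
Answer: $\frac{263673806}{43489} + \frac{i \sqrt{2}}{4} \approx 6063.0 + 0.35355 i$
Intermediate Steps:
$f{\left(B,g \right)} = 8 B$
$C = - \frac{1}{43489}$ ($C = \frac{1}{-43489} = - \frac{1}{43489} \approx -2.2994 \cdot 10^{-5}$)
$x = i \sqrt{2}$ ($x = \sqrt{-2} = i \sqrt{2} \approx 1.4142 i$)
$P = \frac{i \sqrt{2}}{4} \approx 0.35355 i$
$A{\left(J \right)} = J^{2} + 24 J + \frac{i \sqrt{2}}{4}$ ($A{\left(J \right)} = \left(J^{2} + 8 \cdot 3 J\right) + \frac{i \sqrt{2}}{4} = \left(J^{2} + 24 J\right) + \frac{i \sqrt{2}}{4} = J^{2} + 24 J + \frac{i \sqrt{2}}{4}$)
$\left(C + A{\left(16 \right)}\right) + 5423 = \left(- \frac{1}{43489} + \left(16^{2} + 24 \cdot 16 + \frac{i \sqrt{2}}{4}\right)\right) + 5423 = \left(- \frac{1}{43489} + \left(256 + 384 + \frac{i \sqrt{2}}{4}\right)\right) + 5423 = \left(- \frac{1}{43489} + \left(640 + \frac{i \sqrt{2}}{4}\right)\right) + 5423 = \left(\frac{27832959}{43489} + \frac{i \sqrt{2}}{4}\right) + 5423 = \frac{263673806}{43489} + \frac{i \sqrt{2}}{4}$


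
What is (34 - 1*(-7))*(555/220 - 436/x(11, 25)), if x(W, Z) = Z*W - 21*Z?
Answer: 962147/5500 ≈ 174.94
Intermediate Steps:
x(W, Z) = -21*Z + W*Z (x(W, Z) = W*Z - 21*Z = -21*Z + W*Z)
(34 - 1*(-7))*(555/220 - 436/x(11, 25)) = (34 - 1*(-7))*(555/220 - 436*1/(25*(-21 + 11))) = (34 + 7)*(555*(1/220) - 436/(25*(-10))) = 41*(111/44 - 436/(-250)) = 41*(111/44 - 436*(-1/250)) = 41*(111/44 + 218/125) = 41*(23467/5500) = 962147/5500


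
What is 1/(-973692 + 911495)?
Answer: -1/62197 ≈ -1.6078e-5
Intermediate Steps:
1/(-973692 + 911495) = 1/(-62197) = -1/62197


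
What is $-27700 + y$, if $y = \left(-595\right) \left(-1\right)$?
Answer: $-27105$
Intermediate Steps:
$y = 595$
$-27700 + y = -27700 + 595 = -27105$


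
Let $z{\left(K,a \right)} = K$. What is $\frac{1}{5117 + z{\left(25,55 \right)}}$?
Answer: $\frac{1}{5142} \approx 0.00019448$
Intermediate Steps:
$\frac{1}{5117 + z{\left(25,55 \right)}} = \frac{1}{5117 + 25} = \frac{1}{5142}$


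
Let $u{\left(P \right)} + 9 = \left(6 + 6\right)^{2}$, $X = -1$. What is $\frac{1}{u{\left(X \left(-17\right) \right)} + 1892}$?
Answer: $\frac{1}{2027} \approx 0.00049334$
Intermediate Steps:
$u{\left(P \right)} = 135$ ($u{\left(P \right)} = -9 + \left(6 + 6\right)^{2} = -9 + 12^{2} = -9 + 144 = 135$)
$\frac{1}{u{\left(X \left(-17\right) \right)} + 1892} = \frac{1}{135 + 1892} = \frac{1}{2027}$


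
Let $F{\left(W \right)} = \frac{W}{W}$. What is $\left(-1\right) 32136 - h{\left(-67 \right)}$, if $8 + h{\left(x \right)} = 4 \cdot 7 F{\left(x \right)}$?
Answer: $-32156$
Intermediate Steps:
$F{\left(W \right)} = 1$
$h{\left(x \right)} = 20$ ($h{\left(x \right)} = -8 + 4 \cdot 7 \cdot 1 = -8 + 28 \cdot 1 = -8 + 28 = 20$)
$\left(-1\right) 32136 - h{\left(-67 \right)} = \left(-1\right) 32136 - 20 = -32136 - 20 = -32156$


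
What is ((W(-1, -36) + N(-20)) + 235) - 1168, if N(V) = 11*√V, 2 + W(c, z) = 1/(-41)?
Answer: -38336/41 + 22*I*√5 ≈ -935.02 + 49.193*I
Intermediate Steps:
W(c, z) = -83/41 (W(c, z) = -2 + 1/(-41) = -2 - 1/41 = -83/41)
((W(-1, -36) + N(-20)) + 235) - 1168 = ((-83/41 + 11*√(-20)) + 235) - 1168 = ((-83/41 + 11*(2*I*√5)) + 235) - 1168 = ((-83/41 + 22*I*√5) + 235) - 1168 = (9552/41 + 22*I*√5) - 1168 = -38336/41 + 22*I*√5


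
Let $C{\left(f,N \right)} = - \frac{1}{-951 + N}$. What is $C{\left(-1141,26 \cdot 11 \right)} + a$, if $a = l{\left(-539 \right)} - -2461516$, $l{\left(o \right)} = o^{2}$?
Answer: $\frac{1830104606}{665} \approx 2.752 \cdot 10^{6}$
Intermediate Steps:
$a = 2752037$ ($a = \left(-539\right)^{2} - -2461516 = 290521 + 2461516 = 2752037$)
$C{\left(-1141,26 \cdot 11 \right)} + a = - \frac{1}{-951 + 26 \cdot 11} + 2752037 = - \frac{1}{-951 + 286} + 2752037 = - \frac{1}{-665} + 2752037 = \left(-1\right) \left(- \frac{1}{665}\right) + 2752037 = \frac{1}{665} + 2752037 = \frac{1830104606}{665}$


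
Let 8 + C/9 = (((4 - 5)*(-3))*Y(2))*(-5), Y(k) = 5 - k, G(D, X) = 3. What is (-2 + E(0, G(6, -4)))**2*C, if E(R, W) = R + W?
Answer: -477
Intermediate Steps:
C = -477 (C = -72 + 9*((((4 - 5)*(-3))*(5 - 1*2))*(-5)) = -72 + 9*(((-1*(-3))*(5 - 2))*(-5)) = -72 + 9*((3*3)*(-5)) = -72 + 9*(9*(-5)) = -72 + 9*(-45) = -72 - 405 = -477)
(-2 + E(0, G(6, -4)))**2*C = (-2 + (0 + 3))**2*(-477) = (-2 + 3)**2*(-477) = 1**2*(-477) = 1*(-477) = -477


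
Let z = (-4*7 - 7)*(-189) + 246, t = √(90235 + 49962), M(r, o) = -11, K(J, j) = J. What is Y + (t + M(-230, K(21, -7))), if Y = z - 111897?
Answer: -105047 + √140197 ≈ -1.0467e+5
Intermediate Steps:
t = √140197 ≈ 374.43
z = 6861 (z = (-28 - 7)*(-189) + 246 = -35*(-189) + 246 = 6615 + 246 = 6861)
Y = -105036 (Y = 6861 - 111897 = -105036)
Y + (t + M(-230, K(21, -7))) = -105036 + (√140197 - 11) = -105036 + (-11 + √140197) = -105047 + √140197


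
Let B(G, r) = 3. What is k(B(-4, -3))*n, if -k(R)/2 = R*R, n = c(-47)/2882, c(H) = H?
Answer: 423/1441 ≈ 0.29355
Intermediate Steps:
n = -47/2882 ≈ -0.016308
k(R) = -2*R² (k(R) = -2*R*R = -2*R²)
k(B(-4, -3))*n = -2*3²*(-47/2882) = -2*9*(-47/2882) = -18*(-47/2882) = 423/1441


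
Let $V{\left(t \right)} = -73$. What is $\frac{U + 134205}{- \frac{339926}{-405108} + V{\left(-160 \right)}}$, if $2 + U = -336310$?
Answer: $\frac{40937581278}{14616479} \approx 2800.8$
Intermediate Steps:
$U = -336312$ ($U = -2 - 336310 = -336312$)
$\frac{U + 134205}{- \frac{339926}{-405108} + V{\left(-160 \right)}} = \frac{-336312 + 134205}{- \frac{339926}{-405108} - 73} = - \frac{202107}{\left(-339926\right) \left(- \frac{1}{405108}\right) - 73} = - \frac{202107}{\frac{169963}{202554} - 73} = - \frac{202107}{- \frac{14616479}{202554}} = \left(-202107\right) \left(- \frac{202554}{14616479}\right) = \frac{40937581278}{14616479}$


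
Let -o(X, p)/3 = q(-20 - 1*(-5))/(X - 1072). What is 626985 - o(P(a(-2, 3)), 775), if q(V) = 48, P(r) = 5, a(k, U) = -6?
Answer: 668992851/1067 ≈ 6.2699e+5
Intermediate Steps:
o(X, p) = -144/(-1072 + X) (o(X, p) = -144/(X - 1072) = -144/(-1072 + X))
626985 - o(P(a(-2, 3)), 775) = 626985 - (-144)/(-1072 + 5) = 626985 - (-144)/(-1067) = 626985 - (-144)*(-1)/1067 = 626985 - 1*144/1067 = 626985 - 144/1067 = 668992851/1067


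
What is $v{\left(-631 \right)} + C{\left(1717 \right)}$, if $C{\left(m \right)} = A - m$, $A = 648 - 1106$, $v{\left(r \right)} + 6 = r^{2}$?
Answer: $395980$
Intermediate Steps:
$v{\left(r \right)} = -6 + r^{2}$
$A = -458$
$C{\left(m \right)} = -458 - m$
$v{\left(-631 \right)} + C{\left(1717 \right)} = \left(-6 + \left(-631\right)^{2}\right) - 2175 = \left(-6 + 398161\right) - 2175 = 398155 - 2175 = 395980$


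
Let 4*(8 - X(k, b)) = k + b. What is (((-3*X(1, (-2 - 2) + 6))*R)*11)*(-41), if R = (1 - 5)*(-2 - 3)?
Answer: 196185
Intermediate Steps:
R = 20 (R = -4*(-5) = 20)
X(k, b) = 8 - b/4 - k/4 (X(k, b) = 8 - (k + b)/4 = 8 - (b + k)/4 = 8 + (-b/4 - k/4) = 8 - b/4 - k/4)
(((-3*X(1, (-2 - 2) + 6))*R)*11)*(-41) = ((-3*(8 - ((-2 - 2) + 6)/4 - 1/4*1)*20)*11)*(-41) = ((-3*(8 - (-4 + 6)/4 - 1/4)*20)*11)*(-41) = ((-3*(8 - 1/4*2 - 1/4)*20)*11)*(-41) = ((-3*(8 - 1/2 - 1/4)*20)*11)*(-41) = ((-3*29/4*20)*11)*(-41) = (-87/4*20*11)*(-41) = -435*11*(-41) = -4785*(-41) = 196185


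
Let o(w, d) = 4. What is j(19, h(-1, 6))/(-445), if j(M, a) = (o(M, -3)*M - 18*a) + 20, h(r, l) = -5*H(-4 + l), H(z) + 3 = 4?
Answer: -186/445 ≈ -0.41798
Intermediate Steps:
H(z) = 1 (H(z) = -3 + 4 = 1)
h(r, l) = -5 (h(r, l) = -5*1 = -5)
j(M, a) = 20 - 18*a + 4*M (j(M, a) = (4*M - 18*a) + 20 = (-18*a + 4*M) + 20 = 20 - 18*a + 4*M)
j(19, h(-1, 6))/(-445) = (20 - 18*(-5) + 4*19)/(-445) = (20 + 90 + 76)*(-1/445) = 186*(-1/445) = -186/445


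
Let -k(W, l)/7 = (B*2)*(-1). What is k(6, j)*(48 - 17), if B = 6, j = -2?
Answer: 2604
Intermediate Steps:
k(W, l) = 84 (k(W, l) = -7*6*2*(-1) = -84*(-1) = -7*(-12) = 84)
k(6, j)*(48 - 17) = 84*(48 - 17) = 84*31 = 2604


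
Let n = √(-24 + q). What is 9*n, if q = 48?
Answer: 18*√6 ≈ 44.091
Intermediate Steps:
n = 2*√6 (n = √(-24 + 48) = √24 = 2*√6 ≈ 4.8990)
9*n = 9*(2*√6) = 18*√6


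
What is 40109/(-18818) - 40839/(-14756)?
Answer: 88329949/138839204 ≈ 0.63620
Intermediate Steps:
40109/(-18818) - 40839/(-14756) = 40109*(-1/18818) - 40839*(-1/14756) = -40109/18818 + 40839/14756 = 88329949/138839204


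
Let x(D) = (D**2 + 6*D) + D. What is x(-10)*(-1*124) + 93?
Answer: -3627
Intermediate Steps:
x(D) = D**2 + 7*D
x(-10)*(-1*124) + 93 = (-10*(7 - 10))*(-1*124) + 93 = -10*(-3)*(-124) + 93 = 30*(-124) + 93 = -3720 + 93 = -3627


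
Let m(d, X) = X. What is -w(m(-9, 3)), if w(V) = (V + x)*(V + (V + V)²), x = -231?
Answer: 8892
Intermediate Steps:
w(V) = (-231 + V)*(V + 4*V²) (w(V) = (V - 231)*(V + (V + V)²) = (-231 + V)*(V + (2*V)²) = (-231 + V)*(V + 4*V²))
-w(m(-9, 3)) = -3*(-231 - 923*3 + 4*3²) = -3*(-231 - 2769 + 4*9) = -3*(-231 - 2769 + 36) = -3*(-2964) = -1*(-8892) = 8892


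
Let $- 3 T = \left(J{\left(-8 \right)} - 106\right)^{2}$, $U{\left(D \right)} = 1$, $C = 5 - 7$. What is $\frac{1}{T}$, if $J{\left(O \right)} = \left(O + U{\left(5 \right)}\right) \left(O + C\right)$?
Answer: $- \frac{1}{432} \approx -0.0023148$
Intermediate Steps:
$C = -2$ ($C = 5 - 7 = -2$)
$J{\left(O \right)} = \left(1 + O\right) \left(-2 + O\right)$ ($J{\left(O \right)} = \left(O + 1\right) \left(O - 2\right) = \left(1 + O\right) \left(-2 + O\right)$)
$T = -432$ ($T = - \frac{\left(\left(-2 + \left(-8\right)^{2} - -8\right) - 106\right)^{2}}{3} = - \frac{\left(\left(-2 + 64 + 8\right) - 106\right)^{2}}{3} = - \frac{\left(70 - 106\right)^{2}}{3} = - \frac{\left(-36\right)^{2}}{3} = \left(- \frac{1}{3}\right) 1296 = -432$)
$\frac{1}{T} = \frac{1}{-432} = - \frac{1}{432}$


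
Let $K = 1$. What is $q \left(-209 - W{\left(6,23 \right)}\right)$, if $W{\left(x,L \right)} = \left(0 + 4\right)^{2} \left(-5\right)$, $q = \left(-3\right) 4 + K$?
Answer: $1419$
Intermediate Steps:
$q = -11$ ($q = \left(-3\right) 4 + 1 = -12 + 1 = -11$)
$W{\left(x,L \right)} = -80$ ($W{\left(x,L \right)} = 4^{2} \left(-5\right) = 16 \left(-5\right) = -80$)
$q \left(-209 - W{\left(6,23 \right)}\right) = - 11 \left(-209 - -80\right) = - 11 \left(-209 + 80\right) = \left(-11\right) \left(-129\right) = 1419$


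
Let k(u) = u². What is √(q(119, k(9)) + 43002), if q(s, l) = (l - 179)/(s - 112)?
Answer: 2*√10747 ≈ 207.34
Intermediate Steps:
q(s, l) = (-179 + l)/(-112 + s)
√(q(119, k(9)) + 43002) = √((-179 + 9²)/(-112 + 119) + 43002) = √((-179 + 81)/7 + 43002) = √((⅐)*(-98) + 43002) = √(-14 + 43002) = √42988 = 2*√10747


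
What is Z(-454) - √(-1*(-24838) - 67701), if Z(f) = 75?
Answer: 75 - I*√42863 ≈ 75.0 - 207.03*I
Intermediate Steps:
Z(-454) - √(-1*(-24838) - 67701) = 75 - √(-1*(-24838) - 67701) = 75 - √(24838 - 67701) = 75 - √(-42863) = 75 - I*√42863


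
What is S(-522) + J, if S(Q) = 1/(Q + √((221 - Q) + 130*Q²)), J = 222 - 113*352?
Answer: -1390369733644/35151179 + √35423663/35151179 ≈ -39554.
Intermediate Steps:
J = -39554 (J = 222 - 39776 = -39554)
S(Q) = 1/(Q + √(221 - Q + 130*Q²))
S(-522) + J = 1/(-522 + √(221 - 1*(-522) + 130*(-522)²)) - 39554 = 1/(-522 + √(221 + 522 + 130*272484)) - 39554 = 1/(-522 + √(221 + 522 + 35422920)) - 39554 = 1/(-522 + √35423663) - 39554 = -39554 + 1/(-522 + √35423663)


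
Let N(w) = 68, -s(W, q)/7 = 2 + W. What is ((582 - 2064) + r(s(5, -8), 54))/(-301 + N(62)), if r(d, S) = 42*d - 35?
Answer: 3575/233 ≈ 15.343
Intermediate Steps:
s(W, q) = -14 - 7*W (s(W, q) = -7*(2 + W) = -14 - 7*W)
r(d, S) = -35 + 42*d
((582 - 2064) + r(s(5, -8), 54))/(-301 + N(62)) = ((582 - 2064) + (-35 + 42*(-14 - 7*5)))/(-301 + 68) = (-1482 + (-35 + 42*(-14 - 35)))/(-233) = (-1482 + (-35 + 42*(-49)))*(-1/233) = (-1482 + (-35 - 2058))*(-1/233) = (-1482 - 2093)*(-1/233) = -3575*(-1/233) = 3575/233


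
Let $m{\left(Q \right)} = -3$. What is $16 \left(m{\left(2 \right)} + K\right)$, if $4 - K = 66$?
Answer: $-1040$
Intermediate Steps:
$K = -62$ ($K = 4 - 66 = -62$)
$16 \left(m{\left(2 \right)} + K\right) = 16 \left(-3 - 62\right) = 16 \left(-65\right) = -1040$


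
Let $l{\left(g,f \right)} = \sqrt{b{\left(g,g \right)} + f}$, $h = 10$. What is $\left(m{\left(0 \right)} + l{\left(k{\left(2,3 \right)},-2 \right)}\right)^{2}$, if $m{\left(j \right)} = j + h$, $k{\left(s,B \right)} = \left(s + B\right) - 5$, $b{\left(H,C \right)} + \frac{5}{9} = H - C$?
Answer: $\frac{\left(30 + i \sqrt{23}\right)^{2}}{9} \approx 97.444 + 31.972 i$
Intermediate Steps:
$b{\left(H,C \right)} = - \frac{5}{9} + H - C$ ($b{\left(H,C \right)} = - \frac{5}{9} - \left(C - H\right) = - \frac{5}{9} + H - C$)
$k{\left(s,B \right)} = -5 + B + s$ ($k{\left(s,B \right)} = \left(B + s\right) - 5 = -5 + B + s$)
$l{\left(g,f \right)} = \sqrt{- \frac{5}{9} + f}$ ($l{\left(g,f \right)} = \sqrt{\left(- \frac{5}{9} + g - g\right) + f} = \sqrt{- \frac{5}{9} + f}$)
$m{\left(j \right)} = 10 + j$ ($m{\left(j \right)} = j + 10 = 10 + j$)
$\left(m{\left(0 \right)} + l{\left(k{\left(2,3 \right)},-2 \right)}\right)^{2} = \left(\left(10 + 0\right) + \frac{\sqrt{-5 + 9 \left(-2\right)}}{3}\right)^{2} = \left(10 + \frac{\sqrt{-5 - 18}}{3}\right)^{2} = \left(10 + \frac{\sqrt{-23}}{3}\right)^{2} = \left(10 + \frac{i \sqrt{23}}{3}\right)^{2}$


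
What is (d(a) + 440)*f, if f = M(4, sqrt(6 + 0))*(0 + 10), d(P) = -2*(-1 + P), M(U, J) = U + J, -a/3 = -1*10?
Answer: 15280 + 3820*sqrt(6) ≈ 24637.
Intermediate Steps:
a = 30 (a = -(-3)*10 = -3*(-10) = 30)
M(U, J) = J + U
d(P) = 2 - 2*P
f = 40 + 10*sqrt(6) (f = (sqrt(6 + 0) + 4)*(0 + 10) = (sqrt(6) + 4)*10 = (4 + sqrt(6))*10 = 40 + 10*sqrt(6) ≈ 64.495)
(d(a) + 440)*f = ((2 - 2*30) + 440)*(40 + 10*sqrt(6)) = ((2 - 60) + 440)*(40 + 10*sqrt(6)) = (-58 + 440)*(40 + 10*sqrt(6)) = 382*(40 + 10*sqrt(6)) = 15280 + 3820*sqrt(6)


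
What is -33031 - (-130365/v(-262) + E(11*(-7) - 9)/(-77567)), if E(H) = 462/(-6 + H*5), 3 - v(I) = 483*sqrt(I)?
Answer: -541888823618130203/16405465422374 + 6996255*I*sqrt(262)/6791303 ≈ -33031.0 + 16.675*I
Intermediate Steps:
v(I) = 3 - 483*sqrt(I)
E(H) = 462/(-6 + 5*H)
-33031 - (-130365/v(-262) + E(11*(-7) - 9)/(-77567)) = -33031 - (-130365/(3 - 483*I*sqrt(262)) + (462/(-6 + 5*(11*(-7) - 9)))/(-77567)) = -33031 - (-130365/(3 - 483*I*sqrt(262)) + (462/(-6 + 5*(-77 - 9)))*(-1/77567)) = -33031 - (-130365/(3 - 483*I*sqrt(262)) + (462/(-6 + 5*(-86)))*(-1/77567)) = -33031 - (-130365/(3 - 483*I*sqrt(262)) + (462/(-6 - 430))*(-1/77567)) = -33031 - (-130365/(3 - 483*I*sqrt(262)) + (462/(-436))*(-1/77567)) = -33031 - (-130365/(3 - 483*I*sqrt(262)) + (462*(-1/436))*(-1/77567)) = -33031 - (-130365/(3 - 483*I*sqrt(262)) - 231/218*(-1/77567)) = -33031 - (-130365/(3 - 483*I*sqrt(262)) + 33/2415658) = -33031 - (33/2415658 - 130365/(3 - 483*I*sqrt(262))) = -33031 + (-33/2415658 + 130365/(3 - 483*I*sqrt(262))) = -79791599431/2415658 + 130365/(3 - 483*I*sqrt(262))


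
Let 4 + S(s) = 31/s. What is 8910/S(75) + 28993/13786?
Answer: -9204695383/3708434 ≈ -2482.1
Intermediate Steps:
S(s) = -4 + 31/s
8910/S(75) + 28993/13786 = 8910/(-4 + 31/75) + 28993/13786 = 8910/(-269/75) + 28993/13786 = 8910*(-75/269) + 28993/13786 = -668250/269 + 28993/13786 = -9204695383/3708434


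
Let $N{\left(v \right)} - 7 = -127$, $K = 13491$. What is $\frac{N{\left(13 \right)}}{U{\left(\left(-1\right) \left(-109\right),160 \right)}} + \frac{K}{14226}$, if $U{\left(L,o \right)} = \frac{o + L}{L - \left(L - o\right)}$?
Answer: $- \frac{89836707}{1275598} \approx -70.427$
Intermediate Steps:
$N{\left(v \right)} = -120$ ($N{\left(v \right)} = 7 - 127 = -120$)
$U{\left(L,o \right)} = \frac{L + o}{o}$
$\frac{N{\left(13 \right)}}{U{\left(\left(-1\right) \left(-109\right),160 \right)}} + \frac{K}{14226} = - \frac{120}{\frac{1}{160} \left(\left(-1\right) \left(-109\right) + 160\right)} + \frac{13491}{14226} = - \frac{120}{\frac{1}{160} \left(109 + 160\right)} + 13491 \cdot \frac{1}{14226} = - \frac{120}{\frac{1}{160} \cdot 269} + \frac{4497}{4742} = - \frac{120}{\frac{269}{160}} + \frac{4497}{4742} = \left(-120\right) \frac{160}{269} + \frac{4497}{4742} = - \frac{19200}{269} + \frac{4497}{4742} = - \frac{89836707}{1275598}$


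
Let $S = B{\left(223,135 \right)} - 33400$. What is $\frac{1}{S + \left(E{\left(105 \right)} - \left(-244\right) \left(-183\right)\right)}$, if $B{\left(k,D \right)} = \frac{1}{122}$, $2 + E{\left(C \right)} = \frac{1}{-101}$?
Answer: $- \frac{12322}{961781409} \approx -1.2812 \cdot 10^{-5}$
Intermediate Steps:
$E{\left(C \right)} = - \frac{203}{101}$ ($E{\left(C \right)} = -2 + \frac{1}{-101} = -2 - \frac{1}{101} = - \frac{203}{101}$)
$B{\left(k,D \right)} = \frac{1}{122}$
$S = - \frac{4074799}{122}$ ($S = \frac{1}{122} - 33400 = - \frac{4074799}{122} \approx -33400.0$)
$\frac{1}{S + \left(E{\left(105 \right)} - \left(-244\right) \left(-183\right)\right)} = \frac{1}{- \frac{4074799}{122} - \left(\frac{203}{101} - -44652\right)} = \frac{1}{- \frac{4074799}{122} - \frac{4510055}{101}} = \frac{1}{- \frac{961781409}{12322}} = - \frac{12322}{961781409}$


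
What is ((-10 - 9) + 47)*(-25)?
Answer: -700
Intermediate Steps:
((-10 - 9) + 47)*(-25) = (-19 + 47)*(-25) = 28*(-25) = -700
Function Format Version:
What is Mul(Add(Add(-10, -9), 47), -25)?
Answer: -700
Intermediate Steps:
Mul(Add(Add(-10, -9), 47), -25) = Mul(Add(-19, 47), -25) = Mul(28, -25) = -700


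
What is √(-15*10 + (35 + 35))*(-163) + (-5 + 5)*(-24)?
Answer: -652*I*√5 ≈ -1457.9*I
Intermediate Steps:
√(-15*10 + (35 + 35))*(-163) + (-5 + 5)*(-24) = √(-150 + 70)*(-163) + 0*(-24) = √(-80)*(-163) + 0 = (4*I*√5)*(-163) + 0 = -652*I*√5 + 0 = -652*I*√5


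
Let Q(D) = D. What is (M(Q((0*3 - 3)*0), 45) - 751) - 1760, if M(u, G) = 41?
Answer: -2470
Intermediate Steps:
(M(Q((0*3 - 3)*0), 45) - 751) - 1760 = (41 - 751) - 1760 = -710 - 1760 = -2470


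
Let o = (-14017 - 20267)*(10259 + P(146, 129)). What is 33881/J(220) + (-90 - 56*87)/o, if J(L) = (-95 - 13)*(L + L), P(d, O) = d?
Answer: -201432743473/282526215840 ≈ -0.71297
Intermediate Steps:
J(L) = -216*L
o = -356725020 (o = (-14017 - 20267)*(10259 + 146) = -34284*10405 = -356725020)
33881/J(220) + (-90 - 56*87)/o = 33881/((-216*220)) + (-90 - 56*87)/(-356725020) = 33881/(-47520) + (-90 - 4872)*(-1/356725020) = 33881*(-1/47520) - 4962*(-1/356725020) = -33881/47520 + 827/59454170 = -201432743473/282526215840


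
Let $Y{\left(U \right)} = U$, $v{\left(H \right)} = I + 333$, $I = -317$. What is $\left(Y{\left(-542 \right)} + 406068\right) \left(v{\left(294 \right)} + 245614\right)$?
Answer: $99609351380$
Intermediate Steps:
$v{\left(H \right)} = 16$ ($v{\left(H \right)} = -317 + 333 = 16$)
$\left(Y{\left(-542 \right)} + 406068\right) \left(v{\left(294 \right)} + 245614\right) = \left(-542 + 406068\right) \left(16 + 245614\right) = 405526 \cdot 245630 = 99609351380$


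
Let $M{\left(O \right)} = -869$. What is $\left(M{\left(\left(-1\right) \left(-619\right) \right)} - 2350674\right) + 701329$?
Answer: $-1650214$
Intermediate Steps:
$\left(M{\left(\left(-1\right) \left(-619\right) \right)} - 2350674\right) + 701329 = \left(-869 - 2350674\right) + 701329 = -2351543 + 701329 = -1650214$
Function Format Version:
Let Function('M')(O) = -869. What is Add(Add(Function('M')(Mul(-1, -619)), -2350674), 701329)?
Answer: -1650214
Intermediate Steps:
Add(Add(Function('M')(Mul(-1, -619)), -2350674), 701329) = Add(Add(-869, -2350674), 701329) = Add(-2351543, 701329) = -1650214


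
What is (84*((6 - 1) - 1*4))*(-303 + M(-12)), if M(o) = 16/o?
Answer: -25564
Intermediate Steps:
(84*((6 - 1) - 1*4))*(-303 + M(-12)) = (84*((6 - 1) - 1*4))*(-303 + 16/(-12)) = (84*(5 - 4))*(-303 + 16*(-1/12)) = (84*1)*(-303 - 4/3) = 84*(-913/3) = -25564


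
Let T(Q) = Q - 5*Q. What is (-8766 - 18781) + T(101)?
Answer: -27951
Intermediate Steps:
T(Q) = -4*Q
(-8766 - 18781) + T(101) = (-8766 - 18781) - 4*101 = -27547 - 404 = -27951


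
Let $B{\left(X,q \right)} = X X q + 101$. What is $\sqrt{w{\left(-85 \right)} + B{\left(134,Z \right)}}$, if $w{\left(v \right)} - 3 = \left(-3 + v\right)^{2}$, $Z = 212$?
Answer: $2 \sqrt{953630} \approx 1953.1$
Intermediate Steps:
$B{\left(X,q \right)} = 101 + q X^{2}$ ($B{\left(X,q \right)} = X^{2} q + 101 = q X^{2} + 101 = 101 + q X^{2}$)
$w{\left(v \right)} = 3 + \left(-3 + v\right)^{2}$
$\sqrt{w{\left(-85 \right)} + B{\left(134,Z \right)}} = \sqrt{\left(3 + \left(-3 - 85\right)^{2}\right) + \left(101 + 212 \cdot 134^{2}\right)} = \sqrt{\left(3 + \left(-88\right)^{2}\right) + \left(101 + 212 \cdot 17956\right)} = \sqrt{\left(3 + 7744\right) + \left(101 + 3806672\right)} = \sqrt{7747 + 3806773} = \sqrt{3814520} = 2 \sqrt{953630}$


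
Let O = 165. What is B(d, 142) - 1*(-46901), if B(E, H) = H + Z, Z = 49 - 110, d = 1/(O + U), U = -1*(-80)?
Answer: 46982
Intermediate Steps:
U = 80
d = 1/245 (d = 1/(165 + 80) = 1/245 ≈ 0.0040816)
Z = -61
B(E, H) = -61 + H (B(E, H) = H - 61 = -61 + H)
B(d, 142) - 1*(-46901) = (-61 + 142) - 1*(-46901) = 81 + 46901 = 46982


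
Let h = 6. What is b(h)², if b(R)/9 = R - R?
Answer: 0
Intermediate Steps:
b(R) = 0 (b(R) = 9*(R - R) = 9*0 = 0)
b(h)² = 0² = 0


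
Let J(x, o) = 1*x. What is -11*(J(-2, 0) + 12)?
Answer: -110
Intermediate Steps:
J(x, o) = x
-11*(J(-2, 0) + 12) = -11*(-2 + 12) = -11*10 = -110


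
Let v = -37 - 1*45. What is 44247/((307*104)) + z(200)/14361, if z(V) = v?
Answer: 632813071/458518008 ≈ 1.3801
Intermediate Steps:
v = -82 (v = -37 - 45 = -82)
z(V) = -82
44247/((307*104)) + z(200)/14361 = 44247/((307*104)) - 82/14361 = 44247/31928 - 82*1/14361 = 44247*(1/31928) - 82/14361 = 44247/31928 - 82/14361 = 632813071/458518008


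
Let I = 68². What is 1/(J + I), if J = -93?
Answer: 1/4531 ≈ 0.00022070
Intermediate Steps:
I = 4624
1/(J + I) = 1/(-93 + 4624) = 1/4531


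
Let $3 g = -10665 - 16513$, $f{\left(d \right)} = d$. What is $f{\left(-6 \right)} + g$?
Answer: $- \frac{27196}{3} \approx -9065.3$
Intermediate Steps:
$g = - \frac{27178}{3}$ ($g = \frac{-10665 - 16513}{3} = \frac{1}{3} \left(-27178\right) = - \frac{27178}{3} \approx -9059.3$)
$f{\left(-6 \right)} + g = -6 - \frac{27178}{3} = - \frac{27196}{3}$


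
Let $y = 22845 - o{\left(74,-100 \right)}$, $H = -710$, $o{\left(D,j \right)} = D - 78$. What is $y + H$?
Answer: $22139$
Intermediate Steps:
$o{\left(D,j \right)} = -78 + D$ ($o{\left(D,j \right)} = D - 78 = -78 + D$)
$y = 22849$ ($y = 22845 - \left(-78 + 74\right) = 22845 - -4 = 22845 + 4 = 22849$)
$y + H = 22849 - 710 = 22139$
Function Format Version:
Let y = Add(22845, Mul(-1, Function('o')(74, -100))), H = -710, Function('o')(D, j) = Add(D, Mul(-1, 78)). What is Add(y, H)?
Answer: 22139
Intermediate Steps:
Function('o')(D, j) = Add(-78, D) (Function('o')(D, j) = Add(D, -78) = Add(-78, D))
y = 22849 (y = Add(22845, Mul(-1, Add(-78, 74))) = Add(22845, Mul(-1, -4)) = Add(22845, 4) = 22849)
Add(y, H) = Add(22849, -710) = 22139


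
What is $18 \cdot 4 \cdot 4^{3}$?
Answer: $4608$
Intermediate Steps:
$18 \cdot 4 \cdot 4^{3} = 72 \cdot 64 = 4608$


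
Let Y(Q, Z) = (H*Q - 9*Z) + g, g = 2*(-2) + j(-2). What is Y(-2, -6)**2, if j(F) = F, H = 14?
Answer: 400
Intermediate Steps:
g = -6 (g = 2*(-2) - 2 = -4 - 2 = -6)
Y(Q, Z) = -6 - 9*Z + 14*Q (Y(Q, Z) = (14*Q - 9*Z) - 6 = (-9*Z + 14*Q) - 6 = -6 - 9*Z + 14*Q)
Y(-2, -6)**2 = (-6 - 9*(-6) + 14*(-2))**2 = (-6 + 54 - 28)**2 = 20**2 = 400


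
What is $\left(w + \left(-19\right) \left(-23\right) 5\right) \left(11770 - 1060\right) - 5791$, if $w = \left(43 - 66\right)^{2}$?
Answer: $29061149$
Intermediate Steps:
$w = 529$ ($w = \left(-23\right)^{2} = 529$)
$\left(w + \left(-19\right) \left(-23\right) 5\right) \left(11770 - 1060\right) - 5791 = \left(529 + \left(-19\right) \left(-23\right) 5\right) \left(11770 - 1060\right) - 5791 = \left(529 + 437 \cdot 5\right) 10710 - 5791 = \left(529 + 2185\right) 10710 - 5791 = 2714 \cdot 10710 - 5791 = 29066940 - 5791 = 29061149$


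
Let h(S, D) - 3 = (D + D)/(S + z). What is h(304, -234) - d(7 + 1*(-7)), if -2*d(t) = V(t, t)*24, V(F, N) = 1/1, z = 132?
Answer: 1518/109 ≈ 13.927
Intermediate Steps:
V(F, N) = 1
h(S, D) = 3 + 2*D/(132 + S) (h(S, D) = 3 + (D + D)/(S + 132) = 3 + (2*D)/(132 + S) = 3 + 2*D/(132 + S))
d(t) = -12 (d(t) = -24/2 = -½*24 = -12)
h(304, -234) - d(7 + 1*(-7)) = (396 + 2*(-234) + 3*304)/(132 + 304) - 1*(-12) = (396 - 468 + 912)/436 + 12 = (1/436)*840 + 12 = 210/109 + 12 = 1518/109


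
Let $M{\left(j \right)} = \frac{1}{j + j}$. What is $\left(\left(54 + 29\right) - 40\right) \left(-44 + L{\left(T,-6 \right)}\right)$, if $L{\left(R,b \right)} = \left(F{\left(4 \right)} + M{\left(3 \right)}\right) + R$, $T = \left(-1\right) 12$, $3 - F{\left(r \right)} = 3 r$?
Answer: $- \frac{16727}{6} \approx -2787.8$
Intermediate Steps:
$F{\left(r \right)} = 3 - 3 r$
$M{\left(j \right)} = \frac{1}{2 j}$
$T = -12$
$L{\left(R,b \right)} = - \frac{53}{6} + R$ ($L{\left(R,b \right)} = \left(\left(3 - 12\right) + \frac{1}{2 \cdot 3}\right) + R = \left(\left(3 - 12\right) + \frac{1}{2} \cdot \frac{1}{3}\right) + R = \left(-9 + \frac{1}{6}\right) + R = - \frac{53}{6} + R$)
$\left(\left(54 + 29\right) - 40\right) \left(-44 + L{\left(T,-6 \right)}\right) = \left(\left(54 + 29\right) - 40\right) \left(-44 - \frac{125}{6}\right) = \left(83 - 40\right) \left(-44 - \frac{125}{6}\right) = 43 \left(- \frac{389}{6}\right) = - \frac{16727}{6}$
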